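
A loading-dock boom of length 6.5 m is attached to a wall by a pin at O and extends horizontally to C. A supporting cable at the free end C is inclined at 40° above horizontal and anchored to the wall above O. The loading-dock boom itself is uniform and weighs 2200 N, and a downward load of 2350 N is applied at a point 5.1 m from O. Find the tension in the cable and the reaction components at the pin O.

T = 4580 N, O_x = 3508 N, O_y = 1606 N

ΣM about O: T·sin40°·6.5 − 2200·3.25 − 2350·5.1 = 0 → T = 19135/(6.5·0.642788) = 4579.81 ≈ 4580 N.
ΣF_x = 0: O_x − T·cos40° = 0 → O_x = 4579.81 × 0.766044 = 3508 N.
ΣF_y = 0: O_y + T·sin40° − 2200 − 2350 = 0 → O_y = 4550 − 4579.81 × 0.642788 = 1606 N.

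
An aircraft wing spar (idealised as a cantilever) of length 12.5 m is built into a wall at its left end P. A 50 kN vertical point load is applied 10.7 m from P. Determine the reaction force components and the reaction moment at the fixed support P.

ΣF_x = 0: P_x = 0.
ΣF_y = 0: P_y − 50 = 0 → P_y = 50.00 kN.
ΣM about P: M_P − 50·10.7 = 0 → M_P = 535.0 kN·m.

P_x = 0, P_y = 50.00 kN, M_P = 535.0 kN·m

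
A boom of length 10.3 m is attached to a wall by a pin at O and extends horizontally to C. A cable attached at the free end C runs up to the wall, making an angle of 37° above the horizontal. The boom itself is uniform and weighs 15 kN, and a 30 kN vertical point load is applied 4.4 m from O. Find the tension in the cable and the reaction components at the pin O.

ΣM about O: T·sin37°·10.3 − 15·5.15 − 30·4.4 = 0 → T = 209.25/(10.3·0.601815) = 33.7571 ≈ 33.76 kN.
ΣF_x = 0: O_x − T·cos37° = 0 → O_x = 33.7571 × 0.798636 = 26.96 kN.
ΣF_y = 0: O_y + T·sin37° − 15 − 30 = 0 → O_y = 45 − 33.7571 × 0.601815 = 24.68 kN.

T = 33.76 kN, O_x = 26.96 kN, O_y = 24.68 kN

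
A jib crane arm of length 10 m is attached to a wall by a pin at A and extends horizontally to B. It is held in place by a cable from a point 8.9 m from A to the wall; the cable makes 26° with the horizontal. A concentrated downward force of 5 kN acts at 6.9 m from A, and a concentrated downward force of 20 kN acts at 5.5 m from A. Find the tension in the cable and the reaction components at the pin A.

T = 37.04 kN, A_x = 33.29 kN, A_y = 8.764 kN

ΣM about A: T·sin26°·8.9 − 5·6.9 − 20·5.5 = 0 → T = 144.5/(8.9·0.438371) = 37.037 ≈ 37.04 kN.
ΣF_x = 0: A_x − T·cos26° = 0 → A_x = 37.037 × 0.898794 = 33.29 kN.
ΣF_y = 0: A_y + T·sin26° − 5 − 20 = 0 → A_y = 25 − 37.037 × 0.438371 = 8.764 kN.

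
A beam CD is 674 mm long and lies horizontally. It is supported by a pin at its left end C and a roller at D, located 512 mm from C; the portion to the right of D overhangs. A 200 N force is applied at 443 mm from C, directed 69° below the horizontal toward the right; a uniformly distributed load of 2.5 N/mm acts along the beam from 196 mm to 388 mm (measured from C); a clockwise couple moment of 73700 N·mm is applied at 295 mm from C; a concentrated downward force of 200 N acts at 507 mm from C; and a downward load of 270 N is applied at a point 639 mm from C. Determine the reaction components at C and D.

Resultant of the distributed load: 2.5 × 192 = 480 N at 292 mm from C.
Moments about C: D_y·512 − 200·sin69°·443 − (2.5·192)·292 − 73700 − 200·507 − 270·639 = 0 → D_y = 570505/512 = 1114.27 ≈ 1114 N.
ΣF_y = 0: C_y + 1114.27 − 200·sin69° − 2.5·192 − 200 − 270 = 0 → C_y = 22.45 N.
ΣF_x = 0: C_x + 200·cos69° = 0 → C_x = -71.67 N.

C_x = -71.67 N, C_y = 22.45 N, D_y = 1114 N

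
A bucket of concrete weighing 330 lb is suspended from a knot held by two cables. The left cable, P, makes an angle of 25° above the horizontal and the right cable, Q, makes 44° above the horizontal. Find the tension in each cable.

T_P = 254.3 lb, T_Q = 320.4 lb

ΣF_x = 0: −T_P·cos25° + T_Q·cos44° = 0 → T_Q = 1.25992·T_P.
ΣF_y = 0: T_P·sin25° + T_Q·sin44° = 330.
Substitute: T_P·(0.422618 + 1.25992·0.694658) = 330 → T_P = 254.27 ≈ 254.3 lb.
Then T_Q = 1.25992 × 254.27 = 320.4 lb.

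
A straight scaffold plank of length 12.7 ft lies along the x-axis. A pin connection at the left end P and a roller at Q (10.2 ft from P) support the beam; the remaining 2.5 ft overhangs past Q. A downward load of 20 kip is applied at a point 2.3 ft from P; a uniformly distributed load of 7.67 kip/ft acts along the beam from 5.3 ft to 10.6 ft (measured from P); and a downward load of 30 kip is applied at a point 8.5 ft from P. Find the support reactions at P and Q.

Resultant of the distributed load: 7.67 × 5.3 = 40.651 kip at 7.95 ft from P.
Moments about P: Q_y·10.2 − 20·2.3 − (7.67·5.3)·7.95 − 30·8.5 = 0 → Q_y = 624.17545/10.2 = 61.1937 ≈ 61.19 kip.
ΣF_y = 0: P_y + 61.1937 − 20 − 7.67·5.3 − 30 = 0 → P_y = 29.46 kip.
ΣF_x = 0: no horizontal applied forces, so P_x = 0.

P_x = 0, P_y = 29.46 kip, Q_y = 61.19 kip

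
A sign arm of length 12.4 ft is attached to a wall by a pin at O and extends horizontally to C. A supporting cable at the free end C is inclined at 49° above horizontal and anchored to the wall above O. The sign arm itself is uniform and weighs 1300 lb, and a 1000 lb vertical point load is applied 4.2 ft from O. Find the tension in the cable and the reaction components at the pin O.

ΣM about O: T·sin49°·12.4 − 1300·6.2 − 1000·4.2 = 0 → T = 12260/(12.4·0.75471) = 1310.05 ≈ 1310 lb.
ΣF_x = 0: O_x − T·cos49° = 0 → O_x = 1310.05 × 0.656059 = 859.5 lb.
ΣF_y = 0: O_y + T·sin49° − 1300 − 1000 = 0 → O_y = 2300 − 1310.05 × 0.75471 = 1311 lb.

T = 1310 lb, O_x = 859.5 lb, O_y = 1311 lb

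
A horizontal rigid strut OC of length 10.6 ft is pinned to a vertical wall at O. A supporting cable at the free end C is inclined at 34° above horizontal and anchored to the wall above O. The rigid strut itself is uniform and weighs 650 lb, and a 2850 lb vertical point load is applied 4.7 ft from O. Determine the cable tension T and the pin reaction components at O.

T = 2841 lb, O_x = 2355 lb, O_y = 1911 lb

ΣM about O: T·sin34°·10.6 − 650·5.3 − 2850·4.7 = 0 → T = 16840/(10.6·0.559193) = 2841.02 ≈ 2841 lb.
ΣF_x = 0: O_x − T·cos34° = 0 → O_x = 2841.02 × 0.829038 = 2355 lb.
ΣF_y = 0: O_y + T·sin34° − 650 − 2850 = 0 → O_y = 3500 − 2841.02 × 0.559193 = 1911 lb.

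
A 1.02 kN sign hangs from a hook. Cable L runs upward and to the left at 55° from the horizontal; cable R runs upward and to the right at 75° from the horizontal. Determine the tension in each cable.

T_L = 0.3446 kN, T_R = 0.7637 kN

ΣF_x = 0: −T_L·cos55° + T_R·cos75° = 0 → T_R = 2.21613·T_L.
ΣF_y = 0: T_L·sin55° + T_R·sin75° = 1.02.
Substitute: T_L·(0.819152 + 2.21613·0.965926) = 1.02 → T_L = 0.344621 ≈ 0.3446 kN.
Then T_R = 2.21613 × 0.344621 = 0.7637 kN.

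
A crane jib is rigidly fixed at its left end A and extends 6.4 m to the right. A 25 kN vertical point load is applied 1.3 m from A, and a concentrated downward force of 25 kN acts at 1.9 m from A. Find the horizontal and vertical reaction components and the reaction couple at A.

A_x = 0, A_y = 50.00 kN, M_A = 80.00 kN·m

ΣF_x = 0: A_x = 0.
ΣF_y = 0: A_y − 25 − 25 = 0 → A_y = 50.00 kN.
ΣM about A: M_A − 25·1.3 − 25·1.9 = 0 → M_A = 80.00 kN·m.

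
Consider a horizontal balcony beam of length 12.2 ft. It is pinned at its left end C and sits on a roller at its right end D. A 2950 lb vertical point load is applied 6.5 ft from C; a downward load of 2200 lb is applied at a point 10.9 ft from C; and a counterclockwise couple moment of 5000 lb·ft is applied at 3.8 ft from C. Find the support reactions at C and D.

C_x = 0, C_y = 2023 lb, D_y = 3127 lb

Moments about C: D_y·12.2 − 2950·6.5 − 2200·10.9 + 5000 = 0 → D_y = 38155/12.2 = 3127.46 ≈ 3127 lb.
ΣF_y = 0: C_y + 3127.46 − 2950 − 2200 = 0 → C_y = 2023 lb.
ΣF_x = 0: no horizontal applied forces, so C_x = 0.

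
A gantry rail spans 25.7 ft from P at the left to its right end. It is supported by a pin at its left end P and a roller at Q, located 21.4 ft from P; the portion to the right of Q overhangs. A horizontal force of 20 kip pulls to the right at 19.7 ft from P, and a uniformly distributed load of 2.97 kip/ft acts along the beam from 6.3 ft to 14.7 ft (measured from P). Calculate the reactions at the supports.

Resultant of the distributed load: 2.97 × 8.4 = 24.948 kip at 10.5 ft from P.
Moments about P: Q_y·21.4 − (2.97·8.4)·10.5 = 0 → Q_y = 261.954/21.4 = 12.2408 ≈ 12.24 kip.
ΣF_y = 0: P_y + 12.2408 − 2.97·8.4 = 0 → P_y = 12.71 kip.
ΣF_x = 0: P_x + 20 = 0 → P_x = -20.00 kip.

P_x = -20.00 kip, P_y = 12.71 kip, Q_y = 12.24 kip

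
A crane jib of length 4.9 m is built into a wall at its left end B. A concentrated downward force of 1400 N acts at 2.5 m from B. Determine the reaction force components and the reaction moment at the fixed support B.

B_x = 0, B_y = 1400 N, M_B = 3500 N·m

ΣF_x = 0: B_x = 0.
ΣF_y = 0: B_y − 1400 = 0 → B_y = 1400 N.
ΣM about B: M_B − 1400·2.5 = 0 → M_B = 3500 N·m.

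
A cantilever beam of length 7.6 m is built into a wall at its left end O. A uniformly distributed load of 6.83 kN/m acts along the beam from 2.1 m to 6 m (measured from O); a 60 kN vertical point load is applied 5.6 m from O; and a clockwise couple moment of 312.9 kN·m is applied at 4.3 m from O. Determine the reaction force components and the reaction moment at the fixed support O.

O_x = 0, O_y = 86.64 kN, M_O = 756.8 kN·m

Resultant of the distributed load: 6.83 × 3.9 = 26.637 kN at 4.05 m from O.
ΣF_x = 0: O_x = 0.
ΣF_y = 0: O_y − 6.83·3.9 − 60 = 0 → O_y = 86.64 kN.
ΣM about O: M_O − (6.83·3.9)·4.05 − 60·5.6 − 312.9 = 0 → M_O = 756.8 kN·m.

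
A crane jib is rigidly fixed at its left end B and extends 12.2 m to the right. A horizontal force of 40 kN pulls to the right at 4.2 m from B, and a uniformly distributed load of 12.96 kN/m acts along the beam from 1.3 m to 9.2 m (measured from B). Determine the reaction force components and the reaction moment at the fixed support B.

B_x = -40.00 kN, B_y = 102.4 kN, M_B = 537.5 kN·m

Resultant of the distributed load: 12.96 × 7.9 = 102.384 kN at 5.25 m from B.
ΣF_x = 0: B_x + 40 = 0 → B_x = -40.00 kN.
ΣF_y = 0: B_y − 12.96·7.9 = 0 → B_y = 102.4 kN.
ΣM about B: M_B − (12.96·7.9)·5.25 = 0 → M_B = 537.5 kN·m.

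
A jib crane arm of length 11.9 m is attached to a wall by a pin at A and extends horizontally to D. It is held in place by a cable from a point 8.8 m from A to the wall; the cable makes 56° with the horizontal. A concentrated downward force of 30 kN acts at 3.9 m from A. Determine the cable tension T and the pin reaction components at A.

ΣM about A: T·sin56°·8.8 − 30·3.9 = 0 → T = 117/(8.8·0.829038) = 16.0372 ≈ 16.04 kN.
ΣF_x = 0: A_x − T·cos56° = 0 → A_x = 16.0372 × 0.559193 = 8.968 kN.
ΣF_y = 0: A_y + T·sin56° − 30 = 0 → A_y = 30 − 16.0372 × 0.829038 = 16.70 kN.

T = 16.04 kN, A_x = 8.968 kN, A_y = 16.70 kN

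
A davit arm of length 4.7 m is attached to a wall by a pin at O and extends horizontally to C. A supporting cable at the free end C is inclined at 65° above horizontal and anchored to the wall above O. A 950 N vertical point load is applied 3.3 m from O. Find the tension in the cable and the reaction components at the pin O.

ΣM about O: T·sin65°·4.7 − 950·3.3 = 0 → T = 3135/(4.7·0.906308) = 735.976 ≈ 736.0 N.
ΣF_x = 0: O_x − T·cos65° = 0 → O_x = 735.976 × 0.422618 = 311.0 N.
ΣF_y = 0: O_y + T·sin65° − 950 = 0 → O_y = 950 − 735.976 × 0.906308 = 283.0 N.

T = 736.0 N, O_x = 311.0 N, O_y = 283.0 N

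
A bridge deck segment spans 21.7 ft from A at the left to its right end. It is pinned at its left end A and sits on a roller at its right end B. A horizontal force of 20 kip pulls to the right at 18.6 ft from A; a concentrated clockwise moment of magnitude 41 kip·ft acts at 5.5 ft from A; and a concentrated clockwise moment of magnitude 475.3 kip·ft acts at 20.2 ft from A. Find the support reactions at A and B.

A_x = -20.00 kip, A_y = -23.79 kip, B_y = 23.79 kip

ΣM about A: B_y·21.7 − 41 − 475.3 = 0 → B_y = 516.3/21.7 = 23.7926 ≈ 23.79 kip.
ΣF_y = 0: A_y + 23.7926  = 0 → A_y = -23.79 kip.
ΣF_x = 0: A_x + 20 = 0 → A_x = -20.00 kip.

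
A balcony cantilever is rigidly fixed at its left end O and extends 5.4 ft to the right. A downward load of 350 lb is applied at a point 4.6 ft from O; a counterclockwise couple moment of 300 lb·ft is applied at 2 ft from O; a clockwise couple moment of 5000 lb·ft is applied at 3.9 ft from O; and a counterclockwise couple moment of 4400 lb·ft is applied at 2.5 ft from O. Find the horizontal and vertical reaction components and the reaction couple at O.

ΣF_x = 0: O_x = 0.
ΣF_y = 0: O_y − 350 = 0 → O_y = 350.0 lb.
ΣM about O: M_O − 350·4.6 + 300 − 5000 + 4400 = 0 → M_O = 1910 lb·ft.

O_x = 0, O_y = 350.0 lb, M_O = 1910 lb·ft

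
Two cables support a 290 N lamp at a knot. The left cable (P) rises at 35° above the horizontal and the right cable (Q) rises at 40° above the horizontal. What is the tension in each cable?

T_P = 230.0 N, T_Q = 245.9 N

ΣF_x = 0: −T_P·cos35° + T_Q·cos40° = 0 → T_Q = 1.06933·T_P.
ΣF_y = 0: T_P·sin35° + T_Q·sin40° = 290.
Substitute: T_P·(0.573576 + 1.06933·0.642788) = 290 → T_P = 229.989 ≈ 230.0 N.
Then T_Q = 1.06933 × 229.989 = 245.9 N.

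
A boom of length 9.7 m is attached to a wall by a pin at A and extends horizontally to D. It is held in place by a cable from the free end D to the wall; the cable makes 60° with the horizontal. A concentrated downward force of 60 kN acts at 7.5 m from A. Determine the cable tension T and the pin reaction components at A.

T = 53.57 kN, A_x = 26.78 kN, A_y = 13.61 kN

ΣM about A: T·sin60°·9.7 − 60·7.5 = 0 → T = 450/(9.7·0.866025) = 53.5686 ≈ 53.57 kN.
ΣF_x = 0: A_x − T·cos60° = 0 → A_x = 53.5686 × 0.5 = 26.78 kN.
ΣF_y = 0: A_y + T·sin60° − 60 = 0 → A_y = 60 − 53.5686 × 0.866025 = 13.61 kN.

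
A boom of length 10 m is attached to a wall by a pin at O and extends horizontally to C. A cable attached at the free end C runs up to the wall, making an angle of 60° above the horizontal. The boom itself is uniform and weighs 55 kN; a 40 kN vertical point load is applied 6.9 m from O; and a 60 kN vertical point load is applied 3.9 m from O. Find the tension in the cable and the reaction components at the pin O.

ΣM about O: T·sin60°·10 − 55·5 − 40·6.9 − 60·3.9 = 0 → T = 785/(10·0.866025) = 90.644 ≈ 90.64 kN.
ΣF_x = 0: O_x − T·cos60° = 0 → O_x = 90.644 × 0.5 = 45.32 kN.
ΣF_y = 0: O_y + T·sin60° − 55 − 40 − 60 = 0 → O_y = 155 − 90.644 × 0.866025 = 76.50 kN.

T = 90.64 kN, O_x = 45.32 kN, O_y = 76.50 kN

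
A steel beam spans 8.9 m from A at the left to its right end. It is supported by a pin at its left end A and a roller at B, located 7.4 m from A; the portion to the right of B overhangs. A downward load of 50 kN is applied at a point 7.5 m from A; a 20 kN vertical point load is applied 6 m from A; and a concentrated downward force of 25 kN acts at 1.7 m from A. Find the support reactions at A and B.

A_x = 0, A_y = 22.36 kN, B_y = 72.64 kN

ΣM about A: B_y·7.4 − 50·7.5 − 20·6 − 25·1.7 = 0 → B_y = 537.5/7.4 = 72.6351 ≈ 72.64 kN.
ΣF_y = 0: A_y + 72.6351 − 50 − 20 − 25 = 0 → A_y = 22.36 kN.
ΣF_x = 0: no horizontal applied forces, so A_x = 0.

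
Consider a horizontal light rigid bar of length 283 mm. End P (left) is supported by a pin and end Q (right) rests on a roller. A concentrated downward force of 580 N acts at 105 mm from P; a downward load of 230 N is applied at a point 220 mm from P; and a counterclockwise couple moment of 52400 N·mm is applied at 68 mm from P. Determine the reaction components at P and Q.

Taking moments about P: Q_y·283 − 580·105 − 230·220 + 52400 = 0 → Q_y = 59100/283 = 208.834 ≈ 208.8 N.
ΣF_y = 0: P_y + 208.834 − 580 − 230 = 0 → P_y = 601.2 N.
ΣF_x = 0: no horizontal applied forces, so P_x = 0.

P_x = 0, P_y = 601.2 N, Q_y = 208.8 N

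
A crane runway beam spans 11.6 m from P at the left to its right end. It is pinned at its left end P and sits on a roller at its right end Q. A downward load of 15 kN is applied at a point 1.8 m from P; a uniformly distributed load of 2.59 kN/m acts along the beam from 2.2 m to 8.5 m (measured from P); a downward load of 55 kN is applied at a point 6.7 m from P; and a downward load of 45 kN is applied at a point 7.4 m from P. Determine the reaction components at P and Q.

Resultant of the distributed load: 2.59 × 6.3 = 16.317 kN at 5.35 m from P.
Moments about P: Q_y·11.6 − 15·1.8 − (2.59·6.3)·5.35 − 55·6.7 − 45·7.4 = 0 → Q_y = 815.79595/11.6 = 70.3272 ≈ 70.33 kN.
ΣF_y = 0: P_y + 70.3272 − 15 − 2.59·6.3 − 55 − 45 = 0 → P_y = 60.99 kN.
ΣF_x = 0: no horizontal applied forces, so P_x = 0.

P_x = 0, P_y = 60.99 kN, Q_y = 70.33 kN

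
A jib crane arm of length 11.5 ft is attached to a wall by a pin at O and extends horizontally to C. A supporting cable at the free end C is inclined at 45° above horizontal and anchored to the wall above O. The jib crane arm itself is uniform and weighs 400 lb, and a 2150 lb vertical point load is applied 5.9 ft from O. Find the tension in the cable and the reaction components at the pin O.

ΣM about O: T·sin45°·11.5 − 400·5.75 − 2150·5.9 = 0 → T = 14985/(11.5·0.707107) = 1842.78 ≈ 1843 lb.
ΣF_x = 0: O_x − T·cos45° = 0 → O_x = 1842.78 × 0.707107 = 1303 lb.
ΣF_y = 0: O_y + T·sin45° − 400 − 2150 = 0 → O_y = 2550 − 1842.78 × 0.707107 = 1247 lb.

T = 1843 lb, O_x = 1303 lb, O_y = 1247 lb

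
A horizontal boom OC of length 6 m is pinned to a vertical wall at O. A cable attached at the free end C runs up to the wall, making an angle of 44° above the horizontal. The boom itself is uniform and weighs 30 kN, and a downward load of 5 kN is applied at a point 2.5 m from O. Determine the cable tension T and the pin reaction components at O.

T = 24.59 kN, O_x = 17.69 kN, O_y = 17.92 kN

ΣM about O: T·sin44°·6 − 30·3 − 5·2.5 = 0 → T = 102.5/(6·0.694658) = 24.5924 ≈ 24.59 kN.
ΣF_x = 0: O_x − T·cos44° = 0 → O_x = 24.5924 × 0.71934 = 17.69 kN.
ΣF_y = 0: O_y + T·sin44° − 30 − 5 = 0 → O_y = 35 − 24.5924 × 0.694658 = 17.92 kN.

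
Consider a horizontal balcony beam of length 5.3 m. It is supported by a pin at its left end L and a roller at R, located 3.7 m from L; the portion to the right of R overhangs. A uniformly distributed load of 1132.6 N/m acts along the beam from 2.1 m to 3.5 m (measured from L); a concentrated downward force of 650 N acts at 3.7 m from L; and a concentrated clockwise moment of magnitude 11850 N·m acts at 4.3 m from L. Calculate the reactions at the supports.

L_x = 0, L_y = -2817 N, R_y = 5053 N

Resultant of the distributed load: 1132.6 × 1.4 = 1585.64 N at 2.8 m from L.
ΣM about L: R_y·3.7 − (1132.6·1.4)·2.8 − 650·3.7 − 11850 = 0 → R_y = 18694.792/3.7 = 5052.65 ≈ 5053 N.
ΣF_y = 0: L_y + 5052.65 − 1132.6·1.4 − 650 = 0 → L_y = -2817 N.
ΣF_x = 0: no horizontal applied forces, so L_x = 0.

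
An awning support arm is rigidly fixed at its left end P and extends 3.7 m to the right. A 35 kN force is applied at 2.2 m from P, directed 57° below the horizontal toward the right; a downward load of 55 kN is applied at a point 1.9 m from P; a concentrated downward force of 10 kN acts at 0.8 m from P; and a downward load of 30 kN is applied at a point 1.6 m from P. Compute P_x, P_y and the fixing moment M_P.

ΣF_x = 0: P_x + 35·cos57° = 0 → P_x = -19.06 kN.
ΣF_y = 0: P_y − 35·sin57° − 55 − 10 − 30 = 0 → P_y = 124.4 kN.
ΣM about P: M_P − 35·sin57°·2.2 − 55·1.9 − 10·0.8 − 30·1.6 = 0 → M_P = 225.1 kN·m.

P_x = -19.06 kN, P_y = 124.4 kN, M_P = 225.1 kN·m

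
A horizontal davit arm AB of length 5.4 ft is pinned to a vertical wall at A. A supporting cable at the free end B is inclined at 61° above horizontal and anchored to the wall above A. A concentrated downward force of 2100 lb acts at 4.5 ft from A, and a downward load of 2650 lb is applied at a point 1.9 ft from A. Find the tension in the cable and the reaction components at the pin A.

ΣM about A: T·sin61°·5.4 − 2100·4.5 − 2650·1.9 = 0 → T = 14485/(5.4·0.87462) = 3066.94 ≈ 3067 lb.
ΣF_x = 0: A_x − T·cos61° = 0 → A_x = 3066.94 × 0.48481 = 1487 lb.
ΣF_y = 0: A_y + T·sin61° − 2100 − 2650 = 0 → A_y = 4750 − 3066.94 × 0.87462 = 2068 lb.

T = 3067 lb, A_x = 1487 lb, A_y = 2068 lb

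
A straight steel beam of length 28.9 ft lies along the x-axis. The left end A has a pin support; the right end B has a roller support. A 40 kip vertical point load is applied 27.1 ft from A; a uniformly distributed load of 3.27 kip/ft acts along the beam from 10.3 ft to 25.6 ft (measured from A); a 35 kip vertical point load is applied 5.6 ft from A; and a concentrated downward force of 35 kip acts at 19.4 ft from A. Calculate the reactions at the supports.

Resultant of the distributed load: 3.27 × 15.3 = 50.031 kip at 17.95 ft from A.
ΣM about A: B_y·28.9 − 40·27.1 − (3.27·15.3)·17.95 − 35·5.6 − 35·19.4 = 0 → B_y = 2857.05645/28.9 = 98.8601 ≈ 98.86 kip.
ΣF_y = 0: A_y + 98.8601 − 40 − 3.27·15.3 − 35 − 35 = 0 → A_y = 61.17 kip.
ΣF_x = 0: no horizontal applied forces, so A_x = 0.

A_x = 0, A_y = 61.17 kip, B_y = 98.86 kip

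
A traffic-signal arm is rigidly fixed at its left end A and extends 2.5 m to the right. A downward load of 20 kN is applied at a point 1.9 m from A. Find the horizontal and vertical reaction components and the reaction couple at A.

ΣF_x = 0: A_x = 0.
ΣF_y = 0: A_y − 20 = 0 → A_y = 20.00 kN.
ΣM about A: M_A − 20·1.9 = 0 → M_A = 38.00 kN·m.

A_x = 0, A_y = 20.00 kN, M_A = 38.00 kN·m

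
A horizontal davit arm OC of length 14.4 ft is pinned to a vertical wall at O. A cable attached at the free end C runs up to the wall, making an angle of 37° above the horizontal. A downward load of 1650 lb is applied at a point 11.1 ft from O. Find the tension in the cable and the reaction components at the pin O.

T = 2113 lb, O_x = 1688 lb, O_y = 378.1 lb

ΣM about O: T·sin37°·14.4 − 1650·11.1 = 0 → T = 18315/(14.4·0.601815) = 2113.4 ≈ 2113 lb.
ΣF_x = 0: O_x − T·cos37° = 0 → O_x = 2113.4 × 0.798636 = 1688 lb.
ΣF_y = 0: O_y + T·sin37° − 1650 = 0 → O_y = 1650 − 2113.4 × 0.601815 = 378.1 lb.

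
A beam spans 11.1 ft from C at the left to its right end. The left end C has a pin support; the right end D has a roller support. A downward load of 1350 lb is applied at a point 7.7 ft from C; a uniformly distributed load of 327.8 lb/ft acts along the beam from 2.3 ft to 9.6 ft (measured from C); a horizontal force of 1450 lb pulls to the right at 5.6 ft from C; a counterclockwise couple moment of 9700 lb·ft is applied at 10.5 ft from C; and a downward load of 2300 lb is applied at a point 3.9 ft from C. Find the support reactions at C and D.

Resultant of the distributed load: 327.8 × 7.3 = 2392.94 lb at 5.95 ft from C.
Moments about C: D_y·11.1 − 1350·7.7 − (327.8·7.3)·5.95 + 9700 − 2300·3.9 = 0 → D_y = 23902.993/11.1 = 2153.42 ≈ 2153 lb.
ΣF_y = 0: C_y + 2153.42 − 1350 − 327.8·7.3 − 2300 = 0 → C_y = 3890 lb.
ΣF_x = 0: C_x + 1450 = 0 → C_x = -1450 lb.

C_x = -1450 lb, C_y = 3890 lb, D_y = 2153 lb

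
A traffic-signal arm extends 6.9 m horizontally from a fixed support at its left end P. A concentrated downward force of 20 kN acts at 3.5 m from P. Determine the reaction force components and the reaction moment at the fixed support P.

ΣF_x = 0: P_x = 0.
ΣF_y = 0: P_y − 20 = 0 → P_y = 20.00 kN.
ΣM about P: M_P − 20·3.5 = 0 → M_P = 70.00 kN·m.

P_x = 0, P_y = 20.00 kN, M_P = 70.00 kN·m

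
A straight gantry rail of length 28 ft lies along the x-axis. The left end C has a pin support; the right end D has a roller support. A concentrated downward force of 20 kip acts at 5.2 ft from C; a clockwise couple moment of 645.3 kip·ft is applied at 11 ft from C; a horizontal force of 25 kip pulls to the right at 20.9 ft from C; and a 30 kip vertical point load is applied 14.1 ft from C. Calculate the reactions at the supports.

Taking moments about C: D_y·28 − 20·5.2 − 645.3 − 30·14.1 = 0 → D_y = 1172.3/28 = 41.8679 ≈ 41.87 kip.
ΣF_y = 0: C_y + 41.8679 − 20 − 30 = 0 → C_y = 8.132 kip.
ΣF_x = 0: C_x + 25 = 0 → C_x = -25.00 kip.

C_x = -25.00 kip, C_y = 8.132 kip, D_y = 41.87 kip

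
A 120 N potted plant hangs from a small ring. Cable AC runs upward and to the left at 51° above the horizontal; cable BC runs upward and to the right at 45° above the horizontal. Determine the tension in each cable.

ΣF_x = 0: −T_AC·cos51° + T_BC·cos45° = 0 → T_BC = 0.889993·T_AC.
ΣF_y = 0: T_AC·sin51° + T_BC·sin45° = 120.
Substitute: T_AC·(0.777146 + 0.889993·0.707107) = 120 → T_AC = 85.3202 ≈ 85.32 N.
Then T_BC = 0.889993 × 85.3202 = 75.93 N.

T_AC = 85.32 N, T_BC = 75.93 N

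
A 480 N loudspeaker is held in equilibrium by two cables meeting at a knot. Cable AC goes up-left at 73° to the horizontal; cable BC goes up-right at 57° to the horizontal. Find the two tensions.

T_AC = 341.3 N, T_BC = 183.2 N

ΣF_x = 0: −T_AC·cos73° + T_BC·cos57° = 0 → T_BC = 0.536817·T_AC.
ΣF_y = 0: T_AC·sin73° + T_BC·sin57° = 480.
Substitute: T_AC·(0.956305 + 0.536817·0.838671) = 480 → T_AC = 341.268 ≈ 341.3 N.
Then T_BC = 0.536817 × 341.268 = 183.2 N.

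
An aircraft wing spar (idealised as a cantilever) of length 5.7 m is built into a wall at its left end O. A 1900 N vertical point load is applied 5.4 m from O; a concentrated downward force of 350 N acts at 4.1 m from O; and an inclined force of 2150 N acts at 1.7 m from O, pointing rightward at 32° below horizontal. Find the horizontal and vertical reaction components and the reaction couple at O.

O_x = -1823 N, O_y = 3389 N, M_O = 13630 N·m

ΣF_x = 0: O_x + 2150·cos32° = 0 → O_x = -1823 N.
ΣF_y = 0: O_y − 1900 − 350 − 2150·sin32° = 0 → O_y = 3389 N.
ΣM about O: M_O − 1900·5.4 − 350·4.1 − 2150·sin32°·1.7 = 0 → M_O = 13630 N·m.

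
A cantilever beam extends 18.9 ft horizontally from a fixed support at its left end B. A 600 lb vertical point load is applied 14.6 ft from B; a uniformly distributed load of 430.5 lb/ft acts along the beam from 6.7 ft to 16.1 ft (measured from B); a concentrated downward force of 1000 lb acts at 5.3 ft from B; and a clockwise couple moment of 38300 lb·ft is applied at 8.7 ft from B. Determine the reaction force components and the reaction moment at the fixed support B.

Resultant of the distributed load: 430.5 × 9.4 = 4046.7 lb at 11.4 ft from B.
ΣF_x = 0: B_x = 0.
ΣF_y = 0: B_y − 600 − 430.5·9.4 − 1000 = 0 → B_y = 5647 lb.
ΣM about B: M_B − 600·14.6 − (430.5·9.4)·11.4 − 1000·5.3 − 38300 = 0 → M_B = 98490 lb·ft.

B_x = 0, B_y = 5647 lb, M_B = 98490 lb·ft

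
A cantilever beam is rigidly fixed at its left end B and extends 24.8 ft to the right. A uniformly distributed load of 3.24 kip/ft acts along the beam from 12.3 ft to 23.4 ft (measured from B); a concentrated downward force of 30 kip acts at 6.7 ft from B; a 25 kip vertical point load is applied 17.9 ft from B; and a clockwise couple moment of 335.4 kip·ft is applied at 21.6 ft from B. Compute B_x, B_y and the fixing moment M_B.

B_x = 0, B_y = 90.96 kip, M_B = 1626 kip·ft

Resultant of the distributed load: 3.24 × 11.1 = 35.964 kip at 17.85 ft from B.
ΣF_x = 0: B_x = 0.
ΣF_y = 0: B_y − 3.24·11.1 − 30 − 25 = 0 → B_y = 90.96 kip.
ΣM about B: M_B − (3.24·11.1)·17.85 − 30·6.7 − 25·17.9 − 335.4 = 0 → M_B = 1626 kip·ft.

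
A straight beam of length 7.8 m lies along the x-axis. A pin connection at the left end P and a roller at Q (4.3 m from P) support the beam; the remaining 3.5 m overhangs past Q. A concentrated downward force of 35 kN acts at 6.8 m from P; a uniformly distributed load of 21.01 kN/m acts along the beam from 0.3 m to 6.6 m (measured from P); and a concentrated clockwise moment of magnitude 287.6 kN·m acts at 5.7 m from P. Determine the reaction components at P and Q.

Resultant of the distributed load: 21.01 × 6.3 = 132.363 kN at 3.45 m from P.
Moments about P: Q_y·4.3 − 35·6.8 − (21.01·6.3)·3.45 − 287.6 = 0 → Q_y = 982.25235/4.3 = 228.431 ≈ 228.4 kN.
ΣF_y = 0: P_y + 228.431 − 35 − 21.01·6.3 = 0 → P_y = -61.07 kN.
ΣF_x = 0: no horizontal applied forces, so P_x = 0.

P_x = 0, P_y = -61.07 kN, Q_y = 228.4 kN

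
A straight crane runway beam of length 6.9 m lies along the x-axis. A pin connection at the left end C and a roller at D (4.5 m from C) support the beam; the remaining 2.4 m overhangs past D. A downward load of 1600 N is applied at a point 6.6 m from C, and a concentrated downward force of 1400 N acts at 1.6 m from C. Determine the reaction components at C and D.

C_x = 0, C_y = 155.6 N, D_y = 2844 N

Moments about C: D_y·4.5 − 1600·6.6 − 1400·1.6 = 0 → D_y = 12800/4.5 = 2844.44 ≈ 2844 N.
ΣF_y = 0: C_y + 2844.44 − 1600 − 1400 = 0 → C_y = 155.6 N.
ΣF_x = 0: no horizontal applied forces, so C_x = 0.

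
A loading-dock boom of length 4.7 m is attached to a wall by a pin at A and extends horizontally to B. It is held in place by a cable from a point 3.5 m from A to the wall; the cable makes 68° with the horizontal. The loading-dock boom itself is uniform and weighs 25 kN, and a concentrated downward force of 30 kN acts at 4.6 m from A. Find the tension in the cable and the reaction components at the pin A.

T = 60.63 kN, A_x = 22.71 kN, A_y = -1.214 kN

ΣM about A: T·sin68°·3.5 − 25·2.35 − 30·4.6 = 0 → T = 196.75/(3.5·0.927184) = 60.6291 ≈ 60.63 kN.
ΣF_x = 0: A_x − T·cos68° = 0 → A_x = 60.6291 × 0.374607 = 22.71 kN.
ΣF_y = 0: A_y + T·sin68° − 25 − 30 = 0 → A_y = 55 − 60.6291 × 0.927184 = -1.214 kN.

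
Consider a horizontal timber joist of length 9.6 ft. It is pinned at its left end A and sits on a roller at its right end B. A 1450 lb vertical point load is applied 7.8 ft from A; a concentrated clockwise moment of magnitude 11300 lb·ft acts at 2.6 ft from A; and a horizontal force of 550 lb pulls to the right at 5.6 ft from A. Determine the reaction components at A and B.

Taking moments about A: B_y·9.6 − 1450·7.8 − 11300 = 0 → B_y = 22610/9.6 = 2355.21 ≈ 2355 lb.
ΣF_y = 0: A_y + 2355.21 − 1450 = 0 → A_y = -905.2 lb.
ΣF_x = 0: A_x + 550 = 0 → A_x = -550.0 lb.

A_x = -550.0 lb, A_y = -905.2 lb, B_y = 2355 lb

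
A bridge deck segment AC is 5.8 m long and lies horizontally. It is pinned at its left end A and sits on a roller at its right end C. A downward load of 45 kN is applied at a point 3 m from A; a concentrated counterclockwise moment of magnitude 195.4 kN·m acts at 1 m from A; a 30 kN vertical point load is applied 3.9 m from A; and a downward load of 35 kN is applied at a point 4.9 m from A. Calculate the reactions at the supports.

ΣM about A: C_y·5.8 − 45·3 + 195.4 − 30·3.9 − 35·4.9 = 0 → C_y = 228.1/5.8 = 39.3276 ≈ 39.33 kN.
ΣF_y = 0: A_y + 39.3276 − 45 − 30 − 35 = 0 → A_y = 70.67 kN.
ΣF_x = 0: no horizontal applied forces, so A_x = 0.

A_x = 0, A_y = 70.67 kN, C_y = 39.33 kN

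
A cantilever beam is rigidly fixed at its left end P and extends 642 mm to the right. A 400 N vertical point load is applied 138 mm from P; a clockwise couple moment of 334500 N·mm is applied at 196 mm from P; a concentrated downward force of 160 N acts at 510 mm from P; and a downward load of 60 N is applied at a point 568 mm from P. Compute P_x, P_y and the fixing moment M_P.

ΣF_x = 0: P_x = 0.
ΣF_y = 0: P_y − 400 − 160 − 60 = 0 → P_y = 620.0 N.
ΣM about P: M_P − 400·138 − 334500 − 160·510 − 60·568 = 0 → M_P = 505400 N·mm.

P_x = 0, P_y = 620.0 N, M_P = 505400 N·mm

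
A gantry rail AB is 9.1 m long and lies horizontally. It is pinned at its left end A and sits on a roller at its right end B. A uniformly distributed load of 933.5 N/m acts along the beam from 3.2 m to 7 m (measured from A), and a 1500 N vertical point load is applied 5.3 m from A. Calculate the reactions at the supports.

Resultant of the distributed load: 933.5 × 3.8 = 3547.3 N at 5.1 m from A.
Taking moments about A: B_y·9.1 − (933.5·3.8)·5.1 − 1500·5.3 = 0 → B_y = 26041.23/9.1 = 2861.67 ≈ 2862 N.
ΣF_y = 0: A_y + 2861.67 − 933.5·3.8 − 1500 = 0 → A_y = 2186 N.
ΣF_x = 0: no horizontal applied forces, so A_x = 0.

A_x = 0, A_y = 2186 N, B_y = 2862 N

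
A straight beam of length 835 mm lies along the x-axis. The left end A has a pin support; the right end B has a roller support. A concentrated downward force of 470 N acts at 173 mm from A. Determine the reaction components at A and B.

Moments about A: B_y·835 − 470·173 = 0 → B_y = 81310/835 = 97.3772 ≈ 97.38 N.
ΣF_y = 0: A_y + 97.3772 − 470 = 0 → A_y = 372.6 N.
ΣF_x = 0: no horizontal applied forces, so A_x = 0.

A_x = 0, A_y = 372.6 N, B_y = 97.38 N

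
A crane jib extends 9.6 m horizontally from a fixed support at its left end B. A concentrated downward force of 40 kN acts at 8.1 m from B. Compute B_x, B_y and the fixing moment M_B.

B_x = 0, B_y = 40.00 kN, M_B = 324.0 kN·m

ΣF_x = 0: B_x = 0.
ΣF_y = 0: B_y − 40 = 0 → B_y = 40.00 kN.
ΣM about B: M_B − 40·8.1 = 0 → M_B = 324.0 kN·m.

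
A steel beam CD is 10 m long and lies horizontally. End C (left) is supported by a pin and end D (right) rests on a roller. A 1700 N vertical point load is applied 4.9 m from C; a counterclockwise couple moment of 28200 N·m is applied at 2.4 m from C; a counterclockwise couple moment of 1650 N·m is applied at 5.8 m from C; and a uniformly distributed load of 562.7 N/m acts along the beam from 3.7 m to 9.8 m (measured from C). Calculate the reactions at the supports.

Resultant of the distributed load: 562.7 × 6.1 = 3432.47 N at 6.75 m from C.
Moments about C: D_y·10 − 1700·4.9 + 28200 + 1650 − (562.7·6.1)·6.75 = 0 → D_y = 1649.1725/10 = 164.917 ≈ 164.9 N.
ΣF_y = 0: C_y + 164.917 − 1700 − 562.7·6.1 = 0 → C_y = 4968 N.
ΣF_x = 0: no horizontal applied forces, so C_x = 0.

C_x = 0, C_y = 4968 N, D_y = 164.9 N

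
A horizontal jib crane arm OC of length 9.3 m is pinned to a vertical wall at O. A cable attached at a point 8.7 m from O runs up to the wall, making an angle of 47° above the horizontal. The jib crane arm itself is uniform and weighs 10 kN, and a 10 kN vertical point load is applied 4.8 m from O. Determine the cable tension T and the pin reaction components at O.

ΣM about O: T·sin47°·8.7 − 10·4.65 − 10·4.8 = 0 → T = 94.5/(8.7·0.731354) = 14.852 ≈ 14.85 kN.
ΣF_x = 0: O_x − T·cos47° = 0 → O_x = 14.852 × 0.681998 = 10.13 kN.
ΣF_y = 0: O_y + T·sin47° − 10 − 10 = 0 → O_y = 20 − 14.852 × 0.731354 = 9.138 kN.

T = 14.85 kN, O_x = 10.13 kN, O_y = 9.138 kN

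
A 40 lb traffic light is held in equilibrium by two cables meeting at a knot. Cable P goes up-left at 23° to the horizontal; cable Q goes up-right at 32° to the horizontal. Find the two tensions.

ΣF_x = 0: −T_P·cos23° + T_Q·cos32° = 0 → T_Q = 1.08544·T_P.
ΣF_y = 0: T_P·sin23° + T_Q·sin32° = 40.
Substitute: T_P·(0.390731 + 1.08544·0.529919) = 40 → T_P = 41.411 ≈ 41.41 lb.
Then T_Q = 1.08544 × 41.411 = 44.95 lb.

T_P = 41.41 lb, T_Q = 44.95 lb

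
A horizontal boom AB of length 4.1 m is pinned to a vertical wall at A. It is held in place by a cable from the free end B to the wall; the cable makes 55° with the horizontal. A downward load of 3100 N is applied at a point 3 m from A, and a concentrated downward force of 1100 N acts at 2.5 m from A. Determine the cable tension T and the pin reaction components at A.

ΣM about A: T·sin55°·4.1 − 3100·3 − 1100·2.5 = 0 → T = 12050/(4.1·0.819152) = 3587.89 ≈ 3588 N.
ΣF_x = 0: A_x − T·cos55° = 0 → A_x = 3587.89 × 0.573576 = 2058 N.
ΣF_y = 0: A_y + T·sin55° − 3100 − 1100 = 0 → A_y = 4200 − 3587.89 × 0.819152 = 1261 N.

T = 3588 N, A_x = 2058 N, A_y = 1261 N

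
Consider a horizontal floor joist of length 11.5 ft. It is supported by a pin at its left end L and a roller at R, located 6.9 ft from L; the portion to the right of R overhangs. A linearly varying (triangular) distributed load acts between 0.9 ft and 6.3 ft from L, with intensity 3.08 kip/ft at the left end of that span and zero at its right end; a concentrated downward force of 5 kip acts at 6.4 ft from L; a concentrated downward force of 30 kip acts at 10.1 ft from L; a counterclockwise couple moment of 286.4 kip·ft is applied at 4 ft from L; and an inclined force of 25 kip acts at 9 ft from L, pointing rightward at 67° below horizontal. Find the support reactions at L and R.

Resultant of the triangular load: ½ × 3.08 × 5.4 = 8.316 kip, acting at 2.7 ft from L (one-third of the span from the peak).
ΣM about L: R_y·6.9 − (½·3.08·5.4)·2.7 − 5·6.4 − 30·10.1 + 286.4 − 25·sin67°·9 = 0 → R_y = 278.167/6.9 = 40.3141 ≈ 40.31 kip.
ΣF_y = 0: L_y + 40.3141 − ½·3.08·5.4 − 5 − 30 − 25·sin67° = 0 → L_y = 26.01 kip.
ΣF_x = 0: L_x + 25·cos67° = 0 → L_x = -9.768 kip.

L_x = -9.768 kip, L_y = 26.01 kip, R_y = 40.31 kip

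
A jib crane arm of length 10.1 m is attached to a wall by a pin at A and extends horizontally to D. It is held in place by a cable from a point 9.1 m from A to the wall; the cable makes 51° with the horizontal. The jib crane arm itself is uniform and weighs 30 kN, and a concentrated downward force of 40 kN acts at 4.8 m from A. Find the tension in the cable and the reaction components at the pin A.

T = 48.57 kN, A_x = 30.57 kN, A_y = 32.25 kN

ΣM about A: T·sin51°·9.1 − 30·5.05 − 40·4.8 = 0 → T = 343.5/(9.1·0.777146) = 48.5716 ≈ 48.57 kN.
ΣF_x = 0: A_x − T·cos51° = 0 → A_x = 48.5716 × 0.62932 = 30.57 kN.
ΣF_y = 0: A_y + T·sin51° − 30 − 40 = 0 → A_y = 70 − 48.5716 × 0.777146 = 32.25 kN.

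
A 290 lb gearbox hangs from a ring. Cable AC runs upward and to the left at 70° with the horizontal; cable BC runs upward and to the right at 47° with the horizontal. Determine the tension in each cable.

ΣF_x = 0: −T_AC·cos70° + T_BC·cos47° = 0 → T_BC = 0.501497·T_AC.
ΣF_y = 0: T_AC·sin70° + T_BC·sin47° = 290.
Substitute: T_AC·(0.939693 + 0.501497·0.731354) = 290 → T_AC = 221.973 ≈ 222.0 lb.
Then T_BC = 0.501497 × 221.973 = 111.3 lb.

T_AC = 222.0 lb, T_BC = 111.3 lb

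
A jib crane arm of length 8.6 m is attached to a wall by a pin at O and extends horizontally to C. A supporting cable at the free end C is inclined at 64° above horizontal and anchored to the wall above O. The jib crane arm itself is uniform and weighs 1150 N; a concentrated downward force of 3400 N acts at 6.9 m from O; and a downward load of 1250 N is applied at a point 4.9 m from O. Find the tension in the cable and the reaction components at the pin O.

T = 4467 N, O_x = 1958 N, O_y = 1785 N

ΣM about O: T·sin64°·8.6 − 1150·4.3 − 3400·6.9 − 1250·4.9 = 0 → T = 34530/(8.6·0.898794) = 4467.23 ≈ 4467 N.
ΣF_x = 0: O_x − T·cos64° = 0 → O_x = 4467.23 × 0.438371 = 1958 N.
ΣF_y = 0: O_y + T·sin64° − 1150 − 3400 − 1250 = 0 → O_y = 5800 − 4467.23 × 0.898794 = 1785 N.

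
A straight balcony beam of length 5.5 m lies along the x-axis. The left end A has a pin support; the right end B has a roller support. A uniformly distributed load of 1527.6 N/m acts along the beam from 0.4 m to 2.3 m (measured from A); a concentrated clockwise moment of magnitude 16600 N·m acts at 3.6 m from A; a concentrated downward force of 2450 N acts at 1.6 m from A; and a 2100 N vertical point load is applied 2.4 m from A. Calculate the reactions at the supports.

A_x = 0, A_y = 2093 N, B_y = 5360 N

Resultant of the distributed load: 1527.6 × 1.9 = 2902.44 N at 1.35 m from A.
ΣM about A: B_y·5.5 − (1527.6·1.9)·1.35 − 16600 − 2450·1.6 − 2100·2.4 = 0 → B_y = 29478.294/5.5 = 5359.69 ≈ 5360 N.
ΣF_y = 0: A_y + 5359.69 − 1527.6·1.9 − 2450 − 2100 = 0 → A_y = 2093 N.
ΣF_x = 0: no horizontal applied forces, so A_x = 0.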